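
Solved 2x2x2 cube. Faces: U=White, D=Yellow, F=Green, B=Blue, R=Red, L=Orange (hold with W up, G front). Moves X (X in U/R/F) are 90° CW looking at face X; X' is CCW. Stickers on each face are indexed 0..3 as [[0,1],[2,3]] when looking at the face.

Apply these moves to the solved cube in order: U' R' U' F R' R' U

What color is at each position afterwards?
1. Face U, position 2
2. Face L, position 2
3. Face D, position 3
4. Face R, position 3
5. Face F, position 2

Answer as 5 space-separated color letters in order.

After move 1 (U'): U=WWWW F=OOGG R=GGRR B=RRBB L=BBOO
After move 2 (R'): R=GRGR U=WBWR F=OWGW D=YOYG B=YRYB
After move 3 (U'): U=BRWW F=BBGW R=OWGR B=GRYB L=YROO
After move 4 (F): F=GBWB U=BROR R=WWWR D=GOYG L=YYOO
After move 5 (R'): R=WRWW U=BYOG F=GRWR D=GBYB B=GROB
After move 6 (R'): R=RWWW U=BOOG F=GYWG D=GRYR B=BRBB
After move 7 (U): U=OBGO F=RWWG R=BRWW B=YYBB L=GYOO
Query 1: U[2] = G
Query 2: L[2] = O
Query 3: D[3] = R
Query 4: R[3] = W
Query 5: F[2] = W

Answer: G O R W W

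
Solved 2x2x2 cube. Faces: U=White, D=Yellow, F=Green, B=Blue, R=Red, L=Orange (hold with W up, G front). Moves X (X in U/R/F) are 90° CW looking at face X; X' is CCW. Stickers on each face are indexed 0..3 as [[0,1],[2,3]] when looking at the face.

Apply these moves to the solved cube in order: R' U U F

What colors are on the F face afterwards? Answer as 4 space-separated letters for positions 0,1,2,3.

After move 1 (R'): R=RRRR U=WBWB F=GWGW D=YGYG B=YBYB
After move 2 (U): U=WWBB F=RRGW R=YBRR B=OOYB L=GWOO
After move 3 (U): U=BWBW F=YBGW R=OORR B=GWYB L=RROO
After move 4 (F): F=GYWB U=BWOR R=BOWR D=ROYG L=RYOG
Query: F face = GYWB

Answer: G Y W B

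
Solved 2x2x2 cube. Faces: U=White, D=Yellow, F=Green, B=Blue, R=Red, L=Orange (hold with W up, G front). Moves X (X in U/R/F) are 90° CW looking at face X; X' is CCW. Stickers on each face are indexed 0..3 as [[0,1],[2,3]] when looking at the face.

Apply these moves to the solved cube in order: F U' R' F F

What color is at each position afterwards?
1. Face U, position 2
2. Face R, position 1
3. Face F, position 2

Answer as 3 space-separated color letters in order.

Answer: Y R O

Derivation:
After move 1 (F): F=GGGG U=WWOO R=WRWR D=RRYY L=OYOY
After move 2 (U'): U=WOWO F=OYGG R=GGWR B=WRBB L=BBOY
After move 3 (R'): R=GRGW U=WBWW F=OOGO D=RYYG B=YRRB
After move 4 (F): F=GOOO U=WBYB R=WRWW D=GGYG L=BROY
After move 5 (F): F=OGOO U=WBYR R=YRBW D=WWYG L=BGOG
Query 1: U[2] = Y
Query 2: R[1] = R
Query 3: F[2] = O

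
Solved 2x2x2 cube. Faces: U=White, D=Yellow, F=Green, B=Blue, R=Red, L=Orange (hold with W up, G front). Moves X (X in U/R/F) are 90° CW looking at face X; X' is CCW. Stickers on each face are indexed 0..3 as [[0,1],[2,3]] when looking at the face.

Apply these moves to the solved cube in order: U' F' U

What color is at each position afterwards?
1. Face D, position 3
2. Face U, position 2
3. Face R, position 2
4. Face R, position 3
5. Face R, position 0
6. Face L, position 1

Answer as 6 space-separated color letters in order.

After move 1 (U'): U=WWWW F=OOGG R=GGRR B=RRBB L=BBOO
After move 2 (F'): F=OGOG U=WWGR R=YGYR D=BOYY L=BWOW
After move 3 (U): U=GWRW F=YGOG R=RRYR B=BWBB L=OGOW
Query 1: D[3] = Y
Query 2: U[2] = R
Query 3: R[2] = Y
Query 4: R[3] = R
Query 5: R[0] = R
Query 6: L[1] = G

Answer: Y R Y R R G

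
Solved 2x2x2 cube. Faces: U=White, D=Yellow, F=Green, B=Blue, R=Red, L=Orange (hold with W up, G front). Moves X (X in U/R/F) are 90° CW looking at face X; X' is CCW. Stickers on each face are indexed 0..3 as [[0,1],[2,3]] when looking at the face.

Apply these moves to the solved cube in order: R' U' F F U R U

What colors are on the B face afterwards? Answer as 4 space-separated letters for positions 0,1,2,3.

After move 1 (R'): R=RRRR U=WBWB F=GWGW D=YGYG B=YBYB
After move 2 (U'): U=BBWW F=OOGW R=GWRR B=RRYB L=YBOO
After move 3 (F): F=GOWO U=BBOB R=WWWR D=RGYG L=YYOG
After move 4 (F): F=WGOO U=BBGY R=OWBR D=WWYG L=YROG
After move 5 (U): U=GBYB F=OWOO R=RRBR B=YRYB L=WGOG
After move 6 (R): R=BRRR U=GWYO F=OWOG D=WYYY B=BRBB
After move 7 (U): U=YGOW F=BROG R=BRRR B=WGBB L=OWOG
Query: B face = WGBB

Answer: W G B B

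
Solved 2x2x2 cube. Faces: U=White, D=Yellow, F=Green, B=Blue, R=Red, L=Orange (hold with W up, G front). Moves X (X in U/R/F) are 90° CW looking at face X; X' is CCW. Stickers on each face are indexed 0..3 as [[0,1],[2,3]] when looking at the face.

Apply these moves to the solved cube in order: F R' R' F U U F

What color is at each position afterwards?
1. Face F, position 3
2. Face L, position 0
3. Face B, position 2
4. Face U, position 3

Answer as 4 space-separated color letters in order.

Answer: B O G W

Derivation:
After move 1 (F): F=GGGG U=WWOO R=WRWR D=RRYY L=OYOY
After move 2 (R'): R=RRWW U=WBOB F=GWGO D=RGYG B=YBRB
After move 3 (R'): R=RWRW U=WROY F=GBGB D=RWYO B=GBGB
After move 4 (F): F=GGBB U=WRYY R=OWYW D=RRYO L=OROW
After move 5 (U): U=YWYR F=OWBB R=GBYW B=ORGB L=GGOW
After move 6 (U): U=YYRW F=GBBB R=ORYW B=GGGB L=OWOW
After move 7 (F): F=BGBB U=YYWW R=RRWW D=YOYO L=OROR
Query 1: F[3] = B
Query 2: L[0] = O
Query 3: B[2] = G
Query 4: U[3] = W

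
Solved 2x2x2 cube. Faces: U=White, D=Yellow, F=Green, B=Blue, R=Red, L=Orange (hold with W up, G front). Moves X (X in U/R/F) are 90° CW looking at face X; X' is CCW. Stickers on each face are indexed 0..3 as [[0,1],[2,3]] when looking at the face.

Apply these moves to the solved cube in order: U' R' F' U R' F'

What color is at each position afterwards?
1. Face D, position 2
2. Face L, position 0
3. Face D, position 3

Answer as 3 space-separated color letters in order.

Answer: Y W G

Derivation:
After move 1 (U'): U=WWWW F=OOGG R=GGRR B=RRBB L=BBOO
After move 2 (R'): R=GRGR U=WBWR F=OWGW D=YOYG B=YRYB
After move 3 (F'): F=WWOG U=WBGG R=ORYR D=BOYG L=BROW
After move 4 (U): U=GWGB F=OROG R=YRYR B=BRYB L=WWOW
After move 5 (R'): R=RRYY U=GYGB F=OWOB D=BRYG B=GROB
After move 6 (F'): F=WBOO U=GYRY R=RRBY D=WWYG L=WBOG
Query 1: D[2] = Y
Query 2: L[0] = W
Query 3: D[3] = G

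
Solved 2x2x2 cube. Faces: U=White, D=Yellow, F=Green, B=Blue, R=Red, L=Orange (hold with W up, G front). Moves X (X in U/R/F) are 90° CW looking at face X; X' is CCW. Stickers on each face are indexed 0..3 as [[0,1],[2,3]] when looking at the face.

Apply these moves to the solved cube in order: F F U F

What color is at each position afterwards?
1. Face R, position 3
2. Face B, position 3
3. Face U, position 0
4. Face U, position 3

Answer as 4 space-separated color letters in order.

After move 1 (F): F=GGGG U=WWOO R=WRWR D=RRYY L=OYOY
After move 2 (F): F=GGGG U=WWYY R=OROR D=WWYY L=OROR
After move 3 (U): U=YWYW F=ORGG R=BBOR B=ORBB L=GGOR
After move 4 (F): F=GOGR U=YWRG R=YBWR D=OBYY L=GWOW
Query 1: R[3] = R
Query 2: B[3] = B
Query 3: U[0] = Y
Query 4: U[3] = G

Answer: R B Y G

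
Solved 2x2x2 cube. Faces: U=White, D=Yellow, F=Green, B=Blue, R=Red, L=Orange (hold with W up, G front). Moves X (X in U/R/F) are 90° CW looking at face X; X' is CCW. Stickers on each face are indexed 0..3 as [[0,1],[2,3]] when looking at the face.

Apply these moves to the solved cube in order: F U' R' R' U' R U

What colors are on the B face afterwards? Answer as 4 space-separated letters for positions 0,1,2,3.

After move 1 (F): F=GGGG U=WWOO R=WRWR D=RRYY L=OYOY
After move 2 (U'): U=WOWO F=OYGG R=GGWR B=WRBB L=BBOY
After move 3 (R'): R=GRGW U=WBWW F=OOGO D=RYYG B=YRRB
After move 4 (R'): R=RWGG U=WRWY F=OBGW D=ROYO B=GRYB
After move 5 (U'): U=RYWW F=BBGW R=OBGG B=RWYB L=GROY
After move 6 (R): R=GOGB U=RBWW F=BOGO D=RYYR B=WWYB
After move 7 (U): U=WRWB F=GOGO R=WWGB B=GRYB L=BOOY
Query: B face = GRYB

Answer: G R Y B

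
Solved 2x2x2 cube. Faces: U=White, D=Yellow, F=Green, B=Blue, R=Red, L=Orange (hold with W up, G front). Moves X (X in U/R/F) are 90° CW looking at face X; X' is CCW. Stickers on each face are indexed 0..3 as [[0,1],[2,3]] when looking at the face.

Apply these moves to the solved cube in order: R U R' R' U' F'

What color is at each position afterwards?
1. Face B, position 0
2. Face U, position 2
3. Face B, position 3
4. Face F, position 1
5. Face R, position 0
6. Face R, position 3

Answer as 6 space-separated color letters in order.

After move 1 (R): R=RRRR U=WGWG F=GYGY D=YBYB B=WBWB
After move 2 (U): U=WWGG F=RRGY R=WBRR B=OOWB L=GYOO
After move 3 (R'): R=BRWR U=WWGO F=RWGG D=YRYY B=BOBB
After move 4 (R'): R=RRBW U=WBGB F=RWGO D=YWYG B=YORB
After move 5 (U'): U=BBWG F=GYGO R=RWBW B=RRRB L=YOOO
After move 6 (F'): F=YOGG U=BBRB R=WWYW D=OOYG L=YGOW
Query 1: B[0] = R
Query 2: U[2] = R
Query 3: B[3] = B
Query 4: F[1] = O
Query 5: R[0] = W
Query 6: R[3] = W

Answer: R R B O W W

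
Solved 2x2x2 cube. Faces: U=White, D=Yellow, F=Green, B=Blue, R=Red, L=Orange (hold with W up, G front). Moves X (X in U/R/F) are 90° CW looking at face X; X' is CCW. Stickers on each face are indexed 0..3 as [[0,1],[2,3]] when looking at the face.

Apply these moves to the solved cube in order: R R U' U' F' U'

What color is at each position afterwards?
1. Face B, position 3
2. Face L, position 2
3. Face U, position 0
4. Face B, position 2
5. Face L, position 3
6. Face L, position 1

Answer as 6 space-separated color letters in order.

After move 1 (R): R=RRRR U=WGWG F=GYGY D=YBYB B=WBWB
After move 2 (R): R=RRRR U=WYWY F=GBGB D=YWYW B=GBGB
After move 3 (U'): U=YYWW F=OOGB R=GBRR B=RRGB L=GBOO
After move 4 (U'): U=YWYW F=GBGB R=OORR B=GBGB L=RROO
After move 5 (F'): F=BBGG U=YWOR R=WOYR D=ROYW L=RWOY
After move 6 (U'): U=WRYO F=RWGG R=BBYR B=WOGB L=GBOY
Query 1: B[3] = B
Query 2: L[2] = O
Query 3: U[0] = W
Query 4: B[2] = G
Query 5: L[3] = Y
Query 6: L[1] = B

Answer: B O W G Y B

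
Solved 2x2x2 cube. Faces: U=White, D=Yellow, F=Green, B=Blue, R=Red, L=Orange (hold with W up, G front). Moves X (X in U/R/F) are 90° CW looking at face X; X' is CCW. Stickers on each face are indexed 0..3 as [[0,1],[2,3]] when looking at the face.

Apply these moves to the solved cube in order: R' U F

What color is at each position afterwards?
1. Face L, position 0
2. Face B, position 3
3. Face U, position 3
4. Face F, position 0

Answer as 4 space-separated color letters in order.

Answer: G B W G

Derivation:
After move 1 (R'): R=RRRR U=WBWB F=GWGW D=YGYG B=YBYB
After move 2 (U): U=WWBB F=RRGW R=YBRR B=OOYB L=GWOO
After move 3 (F): F=GRWR U=WWOW R=BBBR D=RYYG L=GYOG
Query 1: L[0] = G
Query 2: B[3] = B
Query 3: U[3] = W
Query 4: F[0] = G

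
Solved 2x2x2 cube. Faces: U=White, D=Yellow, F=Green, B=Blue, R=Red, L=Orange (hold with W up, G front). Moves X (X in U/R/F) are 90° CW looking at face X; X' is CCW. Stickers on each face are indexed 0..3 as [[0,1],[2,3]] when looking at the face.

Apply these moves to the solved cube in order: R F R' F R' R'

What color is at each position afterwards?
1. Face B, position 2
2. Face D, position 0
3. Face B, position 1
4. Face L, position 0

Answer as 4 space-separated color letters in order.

Answer: G W B O

Derivation:
After move 1 (R): R=RRRR U=WGWG F=GYGY D=YBYB B=WBWB
After move 2 (F): F=GGYY U=WGOO R=WRGR D=RRYB L=OYOB
After move 3 (R'): R=RRWG U=WWOW F=GGYO D=RGYY B=BBRB
After move 4 (F): F=YGOG U=WWBY R=ORWG D=WRYY L=OROG
After move 5 (R'): R=RGOW U=WRBB F=YWOY D=WGYG B=YBRB
After move 6 (R'): R=GWRO U=WRBY F=YROB D=WWYY B=GBGB
Query 1: B[2] = G
Query 2: D[0] = W
Query 3: B[1] = B
Query 4: L[0] = O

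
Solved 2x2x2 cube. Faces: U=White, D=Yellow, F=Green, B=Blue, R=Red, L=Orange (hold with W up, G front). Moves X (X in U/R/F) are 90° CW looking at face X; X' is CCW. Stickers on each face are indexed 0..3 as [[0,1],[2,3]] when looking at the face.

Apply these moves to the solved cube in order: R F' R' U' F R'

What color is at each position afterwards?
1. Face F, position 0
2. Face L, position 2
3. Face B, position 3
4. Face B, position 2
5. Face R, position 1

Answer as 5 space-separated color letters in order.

Answer: G O B Y Y

Derivation:
After move 1 (R): R=RRRR U=WGWG F=GYGY D=YBYB B=WBWB
After move 2 (F'): F=YYGG U=WGRR R=BRYR D=OOYB L=OGOW
After move 3 (R'): R=RRBY U=WWRW F=YGGR D=OYYG B=BBOB
After move 4 (U'): U=WWWR F=OGGR R=YGBY B=RROB L=BBOW
After move 5 (F): F=GORG U=WWWB R=WGRY D=BYYG L=BOOY
After move 6 (R'): R=GYWR U=WOWR F=GWRB D=BOYG B=GRYB
Query 1: F[0] = G
Query 2: L[2] = O
Query 3: B[3] = B
Query 4: B[2] = Y
Query 5: R[1] = Y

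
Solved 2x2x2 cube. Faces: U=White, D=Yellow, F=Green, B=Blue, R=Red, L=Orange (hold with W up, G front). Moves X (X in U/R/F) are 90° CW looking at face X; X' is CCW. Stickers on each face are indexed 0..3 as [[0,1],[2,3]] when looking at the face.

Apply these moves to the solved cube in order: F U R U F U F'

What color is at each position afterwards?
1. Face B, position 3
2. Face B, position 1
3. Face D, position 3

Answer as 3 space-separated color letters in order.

After move 1 (F): F=GGGG U=WWOO R=WRWR D=RRYY L=OYOY
After move 2 (U): U=OWOW F=WRGG R=BBWR B=OYBB L=GGOY
After move 3 (R): R=WBRB U=OROG F=WRGY D=RBYO B=WYWB
After move 4 (U): U=OOGR F=WBGY R=WYRB B=GGWB L=WROY
After move 5 (F): F=GWYB U=OOYR R=GYRB D=RWYO L=WROB
After move 6 (U): U=YORO F=GYYB R=GGRB B=WRWB L=GWOB
After move 7 (F'): F=YBGY U=YOGR R=WGRB D=WBYO L=GOOR
Query 1: B[3] = B
Query 2: B[1] = R
Query 3: D[3] = O

Answer: B R O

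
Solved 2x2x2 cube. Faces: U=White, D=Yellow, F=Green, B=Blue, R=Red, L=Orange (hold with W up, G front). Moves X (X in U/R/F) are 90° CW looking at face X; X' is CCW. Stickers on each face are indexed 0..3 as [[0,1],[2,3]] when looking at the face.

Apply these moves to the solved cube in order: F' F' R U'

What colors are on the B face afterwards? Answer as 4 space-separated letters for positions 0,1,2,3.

After move 1 (F'): F=GGGG U=WWRR R=YRYR D=OOYY L=OWOW
After move 2 (F'): F=GGGG U=WWYY R=OROR D=WWYY L=OROR
After move 3 (R): R=OORR U=WGYG F=GWGY D=WBYB B=YBWB
After move 4 (U'): U=GGWY F=ORGY R=GWRR B=OOWB L=YBOR
Query: B face = OOWB

Answer: O O W B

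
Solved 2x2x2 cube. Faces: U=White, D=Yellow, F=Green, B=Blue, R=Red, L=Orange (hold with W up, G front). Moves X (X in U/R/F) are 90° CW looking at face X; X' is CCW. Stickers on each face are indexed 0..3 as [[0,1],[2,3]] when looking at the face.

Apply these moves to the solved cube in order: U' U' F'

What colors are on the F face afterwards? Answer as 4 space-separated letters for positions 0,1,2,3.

After move 1 (U'): U=WWWW F=OOGG R=GGRR B=RRBB L=BBOO
After move 2 (U'): U=WWWW F=BBGG R=OORR B=GGBB L=RROO
After move 3 (F'): F=BGBG U=WWOR R=YOYR D=ROYY L=RWOW
Query: F face = BGBG

Answer: B G B G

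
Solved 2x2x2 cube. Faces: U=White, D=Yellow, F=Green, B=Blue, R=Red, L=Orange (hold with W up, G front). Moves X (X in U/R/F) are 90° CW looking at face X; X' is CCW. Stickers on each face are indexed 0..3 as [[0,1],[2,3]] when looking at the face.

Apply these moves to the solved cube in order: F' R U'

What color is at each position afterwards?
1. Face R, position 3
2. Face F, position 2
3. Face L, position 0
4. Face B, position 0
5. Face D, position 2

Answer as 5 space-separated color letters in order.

Answer: R G R Y Y

Derivation:
After move 1 (F'): F=GGGG U=WWRR R=YRYR D=OOYY L=OWOW
After move 2 (R): R=YYRR U=WGRG F=GOGY D=OBYB B=RBWB
After move 3 (U'): U=GGWR F=OWGY R=GORR B=YYWB L=RBOW
Query 1: R[3] = R
Query 2: F[2] = G
Query 3: L[0] = R
Query 4: B[0] = Y
Query 5: D[2] = Y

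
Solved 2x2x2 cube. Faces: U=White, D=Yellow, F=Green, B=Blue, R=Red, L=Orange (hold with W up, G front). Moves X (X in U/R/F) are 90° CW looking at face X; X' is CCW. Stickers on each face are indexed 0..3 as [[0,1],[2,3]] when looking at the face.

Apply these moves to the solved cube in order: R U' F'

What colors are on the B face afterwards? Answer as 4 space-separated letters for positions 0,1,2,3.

After move 1 (R): R=RRRR U=WGWG F=GYGY D=YBYB B=WBWB
After move 2 (U'): U=GGWW F=OOGY R=GYRR B=RRWB L=WBOO
After move 3 (F'): F=OYOG U=GGGR R=BYYR D=BOYB L=WWOW
Query: B face = RRWB

Answer: R R W B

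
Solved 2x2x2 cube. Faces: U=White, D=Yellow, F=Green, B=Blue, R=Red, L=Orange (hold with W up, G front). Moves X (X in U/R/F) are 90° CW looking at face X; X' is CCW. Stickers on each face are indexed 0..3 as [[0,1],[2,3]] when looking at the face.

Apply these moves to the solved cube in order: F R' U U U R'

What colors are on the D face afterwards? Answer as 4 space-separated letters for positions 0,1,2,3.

Answer: R Y Y O

Derivation:
After move 1 (F): F=GGGG U=WWOO R=WRWR D=RRYY L=OYOY
After move 2 (R'): R=RRWW U=WBOB F=GWGO D=RGYG B=YBRB
After move 3 (U): U=OWBB F=RRGO R=YBWW B=OYRB L=GWOY
After move 4 (U): U=BOBW F=YBGO R=OYWW B=GWRB L=RROY
After move 5 (U): U=BBWO F=OYGO R=GWWW B=RRRB L=YBOY
After move 6 (R'): R=WWGW U=BRWR F=OBGO D=RYYO B=GRGB
Query: D face = RYYO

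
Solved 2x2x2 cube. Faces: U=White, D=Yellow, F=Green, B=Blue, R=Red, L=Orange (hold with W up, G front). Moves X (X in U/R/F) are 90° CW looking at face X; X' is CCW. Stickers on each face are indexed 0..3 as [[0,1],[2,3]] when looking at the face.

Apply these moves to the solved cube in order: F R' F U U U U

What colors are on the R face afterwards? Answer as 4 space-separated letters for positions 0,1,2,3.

Answer: O R B W

Derivation:
After move 1 (F): F=GGGG U=WWOO R=WRWR D=RRYY L=OYOY
After move 2 (R'): R=RRWW U=WBOB F=GWGO D=RGYG B=YBRB
After move 3 (F): F=GGOW U=WBYY R=ORBW D=WRYG L=OROG
After move 4 (U): U=YWYB F=OROW R=YBBW B=ORRB L=GGOG
After move 5 (U): U=YYBW F=YBOW R=ORBW B=GGRB L=OROG
After move 6 (U): U=BYWY F=OROW R=GGBW B=ORRB L=YBOG
After move 7 (U): U=WBYY F=GGOW R=ORBW B=YBRB L=OROG
Query: R face = ORBW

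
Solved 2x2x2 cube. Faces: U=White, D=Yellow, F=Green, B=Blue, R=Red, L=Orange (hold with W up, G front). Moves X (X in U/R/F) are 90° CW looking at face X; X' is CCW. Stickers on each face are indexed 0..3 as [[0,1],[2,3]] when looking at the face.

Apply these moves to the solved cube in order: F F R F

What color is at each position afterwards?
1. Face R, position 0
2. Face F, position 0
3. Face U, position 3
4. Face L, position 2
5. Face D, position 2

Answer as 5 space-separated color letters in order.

After move 1 (F): F=GGGG U=WWOO R=WRWR D=RRYY L=OYOY
After move 2 (F): F=GGGG U=WWYY R=OROR D=WWYY L=OROR
After move 3 (R): R=OORR U=WGYG F=GWGY D=WBYB B=YBWB
After move 4 (F): F=GGYW U=WGRR R=YOGR D=ROYB L=OWOB
Query 1: R[0] = Y
Query 2: F[0] = G
Query 3: U[3] = R
Query 4: L[2] = O
Query 5: D[2] = Y

Answer: Y G R O Y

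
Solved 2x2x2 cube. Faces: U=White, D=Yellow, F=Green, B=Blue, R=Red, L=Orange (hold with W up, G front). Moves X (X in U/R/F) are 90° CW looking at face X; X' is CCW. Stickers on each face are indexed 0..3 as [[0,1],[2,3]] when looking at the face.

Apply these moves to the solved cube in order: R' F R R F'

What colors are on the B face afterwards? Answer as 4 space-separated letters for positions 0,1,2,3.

Answer: W B G B

Derivation:
After move 1 (R'): R=RRRR U=WBWB F=GWGW D=YGYG B=YBYB
After move 2 (F): F=GGWW U=WBOO R=WRBR D=RRYG L=OYOG
After move 3 (R): R=BWRR U=WGOW F=GRWG D=RYYY B=OBBB
After move 4 (R): R=RBRW U=WROG F=GYWY D=RBYO B=WBGB
After move 5 (F'): F=YYGW U=WRRR R=BBRW D=YGYO L=OGOO
Query: B face = WBGB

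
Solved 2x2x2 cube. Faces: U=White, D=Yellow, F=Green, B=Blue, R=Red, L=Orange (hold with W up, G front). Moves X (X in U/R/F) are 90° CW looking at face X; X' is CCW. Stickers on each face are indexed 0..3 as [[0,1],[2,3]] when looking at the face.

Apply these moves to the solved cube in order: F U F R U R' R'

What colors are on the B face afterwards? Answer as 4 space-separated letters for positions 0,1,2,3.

After move 1 (F): F=GGGG U=WWOO R=WRWR D=RRYY L=OYOY
After move 2 (U): U=OWOW F=WRGG R=BBWR B=OYBB L=GGOY
After move 3 (F): F=GWGR U=OWYG R=OBWR D=WBYY L=GROR
After move 4 (R): R=WORB U=OWYR F=GBGY D=WBYO B=GYWB
After move 5 (U): U=YORW F=WOGY R=GYRB B=GRWB L=GBOR
After move 6 (R'): R=YBGR U=YWRG F=WOGW D=WOYY B=ORBB
After move 7 (R'): R=BRYG U=YBRO F=WWGG D=WOYW B=YROB
Query: B face = YROB

Answer: Y R O B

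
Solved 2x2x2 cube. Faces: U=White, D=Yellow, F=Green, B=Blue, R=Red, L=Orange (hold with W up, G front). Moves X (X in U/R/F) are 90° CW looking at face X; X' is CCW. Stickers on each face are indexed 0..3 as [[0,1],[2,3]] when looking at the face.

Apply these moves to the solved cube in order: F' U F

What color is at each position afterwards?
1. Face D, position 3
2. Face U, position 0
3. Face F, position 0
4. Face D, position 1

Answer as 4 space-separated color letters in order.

Answer: Y R G B

Derivation:
After move 1 (F'): F=GGGG U=WWRR R=YRYR D=OOYY L=OWOW
After move 2 (U): U=RWRW F=YRGG R=BBYR B=OWBB L=GGOW
After move 3 (F): F=GYGR U=RWWG R=RBWR D=YBYY L=GOOO
Query 1: D[3] = Y
Query 2: U[0] = R
Query 3: F[0] = G
Query 4: D[1] = B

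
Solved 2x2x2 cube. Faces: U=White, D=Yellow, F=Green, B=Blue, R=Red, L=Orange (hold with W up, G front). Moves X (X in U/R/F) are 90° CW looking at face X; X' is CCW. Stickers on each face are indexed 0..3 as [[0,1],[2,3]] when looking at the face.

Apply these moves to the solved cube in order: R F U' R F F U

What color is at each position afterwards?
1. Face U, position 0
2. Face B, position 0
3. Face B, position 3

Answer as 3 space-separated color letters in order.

Answer: W W B

Derivation:
After move 1 (R): R=RRRR U=WGWG F=GYGY D=YBYB B=WBWB
After move 2 (F): F=GGYY U=WGOO R=WRGR D=RRYB L=OYOB
After move 3 (U'): U=GOWO F=OYYY R=GGGR B=WRWB L=WBOB
After move 4 (R): R=GGRG U=GYWY F=ORYB D=RWYW B=OROB
After move 5 (F): F=YOBR U=GYBB R=WGYG D=RGYW L=WROW
After move 6 (F): F=BYRO U=GYWR R=BGBG D=YWYW L=WROG
After move 7 (U): U=WGRY F=BGRO R=ORBG B=WROB L=BYOG
Query 1: U[0] = W
Query 2: B[0] = W
Query 3: B[3] = B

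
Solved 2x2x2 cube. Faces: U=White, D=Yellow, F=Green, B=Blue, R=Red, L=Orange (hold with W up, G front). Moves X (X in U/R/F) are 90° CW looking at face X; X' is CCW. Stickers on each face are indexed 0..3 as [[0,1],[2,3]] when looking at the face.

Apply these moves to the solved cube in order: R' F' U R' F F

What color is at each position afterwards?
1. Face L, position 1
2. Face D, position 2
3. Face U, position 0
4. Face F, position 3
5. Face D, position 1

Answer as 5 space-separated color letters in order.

Answer: Y Y R G R

Derivation:
After move 1 (R'): R=RRRR U=WBWB F=GWGW D=YGYG B=YBYB
After move 2 (F'): F=WWGG U=WBRR R=GRYR D=OOYG L=OBOW
After move 3 (U): U=RWRB F=GRGG R=YBYR B=OBYB L=WWOW
After move 4 (R'): R=BRYY U=RYRO F=GWGB D=ORYG B=GBOB
After move 5 (F): F=GGBW U=RYWW R=RROY D=YBYG L=WOOR
After move 6 (F): F=BGWG U=RYRO R=WRWY D=ORYG L=WYOB
Query 1: L[1] = Y
Query 2: D[2] = Y
Query 3: U[0] = R
Query 4: F[3] = G
Query 5: D[1] = R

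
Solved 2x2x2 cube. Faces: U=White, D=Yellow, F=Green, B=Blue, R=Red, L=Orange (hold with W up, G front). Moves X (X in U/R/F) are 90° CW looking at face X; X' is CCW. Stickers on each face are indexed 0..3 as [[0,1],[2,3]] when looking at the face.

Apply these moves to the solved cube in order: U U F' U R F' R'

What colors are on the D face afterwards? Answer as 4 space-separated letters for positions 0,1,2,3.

After move 1 (U): U=WWWW F=RRGG R=BBRR B=OOBB L=GGOO
After move 2 (U): U=WWWW F=BBGG R=OORR B=GGBB L=RROO
After move 3 (F'): F=BGBG U=WWOR R=YOYR D=ROYY L=RWOW
After move 4 (U): U=OWRW F=YOBG R=GGYR B=RWBB L=BGOW
After move 5 (R): R=YGRG U=OORG F=YOBY D=RBYR B=WWWB
After move 6 (F'): F=OYYB U=OOYR R=BGRG D=GWYR L=BGOR
After move 7 (R'): R=GGBR U=OWYW F=OOYR D=GYYB B=RWWB
Query: D face = GYYB

Answer: G Y Y B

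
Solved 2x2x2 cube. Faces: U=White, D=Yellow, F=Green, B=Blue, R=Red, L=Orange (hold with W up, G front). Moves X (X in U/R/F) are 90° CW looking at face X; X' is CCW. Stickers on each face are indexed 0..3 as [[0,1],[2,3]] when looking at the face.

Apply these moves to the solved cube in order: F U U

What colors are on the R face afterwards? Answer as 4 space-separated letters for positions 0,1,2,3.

Answer: O Y W R

Derivation:
After move 1 (F): F=GGGG U=WWOO R=WRWR D=RRYY L=OYOY
After move 2 (U): U=OWOW F=WRGG R=BBWR B=OYBB L=GGOY
After move 3 (U): U=OOWW F=BBGG R=OYWR B=GGBB L=WROY
Query: R face = OYWR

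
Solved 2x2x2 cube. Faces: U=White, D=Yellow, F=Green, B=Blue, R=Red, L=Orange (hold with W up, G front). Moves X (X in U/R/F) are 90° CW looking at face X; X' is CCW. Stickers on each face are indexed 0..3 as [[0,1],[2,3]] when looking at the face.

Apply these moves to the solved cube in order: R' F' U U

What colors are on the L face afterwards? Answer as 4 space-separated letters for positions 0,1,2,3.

After move 1 (R'): R=RRRR U=WBWB F=GWGW D=YGYG B=YBYB
After move 2 (F'): F=WWGG U=WBRR R=GRYR D=OOYG L=OBOW
After move 3 (U): U=RWRB F=GRGG R=YBYR B=OBYB L=WWOW
After move 4 (U): U=RRBW F=YBGG R=OBYR B=WWYB L=GROW
Query: L face = GROW

Answer: G R O W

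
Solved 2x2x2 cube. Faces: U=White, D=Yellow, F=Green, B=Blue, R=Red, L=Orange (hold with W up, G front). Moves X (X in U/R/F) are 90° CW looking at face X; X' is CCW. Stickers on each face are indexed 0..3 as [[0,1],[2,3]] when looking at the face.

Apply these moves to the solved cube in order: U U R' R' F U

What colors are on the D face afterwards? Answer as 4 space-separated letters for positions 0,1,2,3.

Answer: O R Y W

Derivation:
After move 1 (U): U=WWWW F=RRGG R=BBRR B=OOBB L=GGOO
After move 2 (U): U=WWWW F=BBGG R=OORR B=GGBB L=RROO
After move 3 (R'): R=OROR U=WBWG F=BWGW D=YBYG B=YGYB
After move 4 (R'): R=RROO U=WYWY F=BBGG D=YWYW B=GGBB
After move 5 (F): F=GBGB U=WYOR R=WRYO D=ORYW L=RYOW
After move 6 (U): U=OWRY F=WRGB R=GGYO B=RYBB L=GBOW
Query: D face = ORYW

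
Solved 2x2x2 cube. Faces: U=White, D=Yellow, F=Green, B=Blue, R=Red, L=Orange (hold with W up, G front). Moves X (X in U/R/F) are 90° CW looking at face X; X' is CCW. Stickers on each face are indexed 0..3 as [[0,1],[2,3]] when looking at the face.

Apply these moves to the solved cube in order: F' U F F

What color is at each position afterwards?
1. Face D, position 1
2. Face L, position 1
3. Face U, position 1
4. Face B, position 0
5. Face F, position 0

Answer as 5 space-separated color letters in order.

Answer: R Y W O G

Derivation:
After move 1 (F'): F=GGGG U=WWRR R=YRYR D=OOYY L=OWOW
After move 2 (U): U=RWRW F=YRGG R=BBYR B=OWBB L=GGOW
After move 3 (F): F=GYGR U=RWWG R=RBWR D=YBYY L=GOOO
After move 4 (F): F=GGRY U=RWOO R=WBGR D=WRYY L=GYOB
Query 1: D[1] = R
Query 2: L[1] = Y
Query 3: U[1] = W
Query 4: B[0] = O
Query 5: F[0] = G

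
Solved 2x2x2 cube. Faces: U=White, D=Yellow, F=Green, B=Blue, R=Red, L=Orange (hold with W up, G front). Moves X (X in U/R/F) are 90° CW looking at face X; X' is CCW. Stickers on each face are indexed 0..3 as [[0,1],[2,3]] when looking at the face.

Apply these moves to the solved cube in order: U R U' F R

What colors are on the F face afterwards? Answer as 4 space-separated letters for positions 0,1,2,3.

Answer: G R Y O

Derivation:
After move 1 (U): U=WWWW F=RRGG R=BBRR B=OOBB L=GGOO
After move 2 (R): R=RBRB U=WRWG F=RYGY D=YBYO B=WOWB
After move 3 (U'): U=RGWW F=GGGY R=RYRB B=RBWB L=WOOO
After move 4 (F): F=GGYG U=RGOO R=WYWB D=RRYO L=WYOB
After move 5 (R): R=WWBY U=RGOG F=GRYO D=RWYR B=OBGB
Query: F face = GRYO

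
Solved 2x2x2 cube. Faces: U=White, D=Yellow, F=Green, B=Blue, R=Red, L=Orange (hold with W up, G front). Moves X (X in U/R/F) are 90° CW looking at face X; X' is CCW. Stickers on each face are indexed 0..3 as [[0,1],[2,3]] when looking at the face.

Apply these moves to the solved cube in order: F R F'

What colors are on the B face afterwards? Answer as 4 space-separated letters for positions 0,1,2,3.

After move 1 (F): F=GGGG U=WWOO R=WRWR D=RRYY L=OYOY
After move 2 (R): R=WWRR U=WGOG F=GRGY D=RBYB B=OBWB
After move 3 (F'): F=RYGG U=WGWR R=BWRR D=YYYB L=OGOO
Query: B face = OBWB

Answer: O B W B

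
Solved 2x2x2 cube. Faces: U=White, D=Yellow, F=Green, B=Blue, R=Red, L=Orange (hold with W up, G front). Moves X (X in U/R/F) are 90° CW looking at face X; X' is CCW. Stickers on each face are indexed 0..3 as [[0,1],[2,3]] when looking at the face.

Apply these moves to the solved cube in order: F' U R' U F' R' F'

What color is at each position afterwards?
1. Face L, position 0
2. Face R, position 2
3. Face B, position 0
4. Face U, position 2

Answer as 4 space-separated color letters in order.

After move 1 (F'): F=GGGG U=WWRR R=YRYR D=OOYY L=OWOW
After move 2 (U): U=RWRW F=YRGG R=BBYR B=OWBB L=GGOW
After move 3 (R'): R=BRBY U=RBRO F=YWGW D=ORYG B=YWOB
After move 4 (U): U=RROB F=BRGW R=YWBY B=GGOB L=YWOW
After move 5 (F'): F=RWBG U=RRYB R=RWOY D=WWYG L=YBOO
After move 6 (R'): R=WYRO U=ROYG F=RRBB D=WWYG B=GGWB
After move 7 (F'): F=RBRB U=ROWR R=WYWO D=BOYG L=YGOY
Query 1: L[0] = Y
Query 2: R[2] = W
Query 3: B[0] = G
Query 4: U[2] = W

Answer: Y W G W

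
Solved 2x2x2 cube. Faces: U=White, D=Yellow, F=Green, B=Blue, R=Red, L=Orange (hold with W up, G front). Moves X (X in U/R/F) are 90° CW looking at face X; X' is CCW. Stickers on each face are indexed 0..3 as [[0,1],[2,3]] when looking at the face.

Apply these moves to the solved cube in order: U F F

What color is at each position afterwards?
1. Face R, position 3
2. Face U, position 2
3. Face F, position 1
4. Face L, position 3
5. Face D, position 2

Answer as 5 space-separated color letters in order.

After move 1 (U): U=WWWW F=RRGG R=BBRR B=OOBB L=GGOO
After move 2 (F): F=GRGR U=WWOG R=WBWR D=RBYY L=GYOY
After move 3 (F): F=GGRR U=WWYY R=OBGR D=WWYY L=GROB
Query 1: R[3] = R
Query 2: U[2] = Y
Query 3: F[1] = G
Query 4: L[3] = B
Query 5: D[2] = Y

Answer: R Y G B Y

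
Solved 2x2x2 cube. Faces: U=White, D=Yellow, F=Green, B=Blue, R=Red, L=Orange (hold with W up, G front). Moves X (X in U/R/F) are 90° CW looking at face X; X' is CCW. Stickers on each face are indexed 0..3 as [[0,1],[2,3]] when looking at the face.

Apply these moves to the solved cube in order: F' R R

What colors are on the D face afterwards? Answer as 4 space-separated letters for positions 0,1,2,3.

Answer: O W Y R

Derivation:
After move 1 (F'): F=GGGG U=WWRR R=YRYR D=OOYY L=OWOW
After move 2 (R): R=YYRR U=WGRG F=GOGY D=OBYB B=RBWB
After move 3 (R): R=RYRY U=WORY F=GBGB D=OWYR B=GBGB
Query: D face = OWYR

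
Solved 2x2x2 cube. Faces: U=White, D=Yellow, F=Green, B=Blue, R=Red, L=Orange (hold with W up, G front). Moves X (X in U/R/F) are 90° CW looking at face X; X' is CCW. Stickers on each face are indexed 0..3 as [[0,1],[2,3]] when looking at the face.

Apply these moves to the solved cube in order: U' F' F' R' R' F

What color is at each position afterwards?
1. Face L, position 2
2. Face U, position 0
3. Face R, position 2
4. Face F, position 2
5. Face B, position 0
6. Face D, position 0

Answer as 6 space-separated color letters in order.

After move 1 (U'): U=WWWW F=OOGG R=GGRR B=RRBB L=BBOO
After move 2 (F'): F=OGOG U=WWGR R=YGYR D=BOYY L=BWOW
After move 3 (F'): F=GGOO U=WWYY R=OGBR D=WWYY L=BROG
After move 4 (R'): R=GROB U=WBYR F=GWOY D=WGYO B=YRWB
After move 5 (R'): R=RBGO U=WWYY F=GBOR D=WWYY B=ORGB
After move 6 (F): F=OGRB U=WWGR R=YBYO D=GRYY L=BWOW
Query 1: L[2] = O
Query 2: U[0] = W
Query 3: R[2] = Y
Query 4: F[2] = R
Query 5: B[0] = O
Query 6: D[0] = G

Answer: O W Y R O G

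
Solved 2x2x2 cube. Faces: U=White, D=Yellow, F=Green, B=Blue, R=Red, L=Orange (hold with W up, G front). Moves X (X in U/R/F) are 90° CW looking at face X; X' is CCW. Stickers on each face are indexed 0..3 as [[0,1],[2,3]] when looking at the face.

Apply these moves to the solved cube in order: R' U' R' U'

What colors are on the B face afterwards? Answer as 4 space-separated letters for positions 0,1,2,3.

After move 1 (R'): R=RRRR U=WBWB F=GWGW D=YGYG B=YBYB
After move 2 (U'): U=BBWW F=OOGW R=GWRR B=RRYB L=YBOO
After move 3 (R'): R=WRGR U=BYWR F=OBGW D=YOYW B=GRGB
After move 4 (U'): U=YRBW F=YBGW R=OBGR B=WRGB L=GROO
Query: B face = WRGB

Answer: W R G B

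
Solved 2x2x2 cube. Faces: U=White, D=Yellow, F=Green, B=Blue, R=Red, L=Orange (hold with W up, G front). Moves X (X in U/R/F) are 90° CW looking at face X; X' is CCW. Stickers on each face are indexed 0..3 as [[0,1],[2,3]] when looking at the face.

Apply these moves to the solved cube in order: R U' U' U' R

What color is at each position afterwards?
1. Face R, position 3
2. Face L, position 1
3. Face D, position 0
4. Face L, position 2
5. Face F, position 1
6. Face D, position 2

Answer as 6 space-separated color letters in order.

After move 1 (R): R=RRRR U=WGWG F=GYGY D=YBYB B=WBWB
After move 2 (U'): U=GGWW F=OOGY R=GYRR B=RRWB L=WBOO
After move 3 (U'): U=GWGW F=WBGY R=OORR B=GYWB L=RROO
After move 4 (U'): U=WWGG F=RRGY R=WBRR B=OOWB L=GYOO
After move 5 (R): R=RWRB U=WRGY F=RBGB D=YWYO B=GOWB
Query 1: R[3] = B
Query 2: L[1] = Y
Query 3: D[0] = Y
Query 4: L[2] = O
Query 5: F[1] = B
Query 6: D[2] = Y

Answer: B Y Y O B Y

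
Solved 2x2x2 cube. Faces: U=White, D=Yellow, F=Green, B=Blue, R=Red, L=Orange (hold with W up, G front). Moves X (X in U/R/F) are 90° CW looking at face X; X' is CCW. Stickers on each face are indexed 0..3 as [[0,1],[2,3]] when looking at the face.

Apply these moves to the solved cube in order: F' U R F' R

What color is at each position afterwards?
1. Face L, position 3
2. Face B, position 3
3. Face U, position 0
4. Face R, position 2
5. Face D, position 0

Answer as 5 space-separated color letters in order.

Answer: R B R B G

Derivation:
After move 1 (F'): F=GGGG U=WWRR R=YRYR D=OOYY L=OWOW
After move 2 (U): U=RWRW F=YRGG R=BBYR B=OWBB L=GGOW
After move 3 (R): R=YBRB U=RRRG F=YOGY D=OBYO B=WWWB
After move 4 (F'): F=OYYG U=RRYR R=BBOB D=GWYO L=GGOR
After move 5 (R): R=OBBB U=RYYG F=OWYO D=GWYW B=RWRB
Query 1: L[3] = R
Query 2: B[3] = B
Query 3: U[0] = R
Query 4: R[2] = B
Query 5: D[0] = G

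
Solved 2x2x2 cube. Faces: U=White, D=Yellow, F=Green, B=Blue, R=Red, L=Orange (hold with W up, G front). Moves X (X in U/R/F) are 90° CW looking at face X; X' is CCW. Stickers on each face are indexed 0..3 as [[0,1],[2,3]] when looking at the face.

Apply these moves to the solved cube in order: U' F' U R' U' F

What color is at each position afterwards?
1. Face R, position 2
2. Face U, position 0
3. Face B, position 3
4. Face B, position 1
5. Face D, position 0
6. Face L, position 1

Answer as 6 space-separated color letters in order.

Answer: R B B R R B

Derivation:
After move 1 (U'): U=WWWW F=OOGG R=GGRR B=RRBB L=BBOO
After move 2 (F'): F=OGOG U=WWGR R=YGYR D=BOYY L=BWOW
After move 3 (U): U=GWRW F=YGOG R=RRYR B=BWBB L=OGOW
After move 4 (R'): R=RRRY U=GBRB F=YWOW D=BGYG B=YWOB
After move 5 (U'): U=BBGR F=OGOW R=YWRY B=RROB L=YWOW
After move 6 (F): F=OOWG U=BBWW R=GWRY D=RYYG L=YBOG
Query 1: R[2] = R
Query 2: U[0] = B
Query 3: B[3] = B
Query 4: B[1] = R
Query 5: D[0] = R
Query 6: L[1] = B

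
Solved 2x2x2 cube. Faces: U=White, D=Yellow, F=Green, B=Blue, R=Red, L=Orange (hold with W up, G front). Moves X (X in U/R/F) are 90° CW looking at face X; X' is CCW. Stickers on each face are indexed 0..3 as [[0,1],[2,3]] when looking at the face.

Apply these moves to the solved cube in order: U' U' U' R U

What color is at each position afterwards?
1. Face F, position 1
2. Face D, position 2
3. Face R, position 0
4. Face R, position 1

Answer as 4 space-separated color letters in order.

Answer: B Y W O

Derivation:
After move 1 (U'): U=WWWW F=OOGG R=GGRR B=RRBB L=BBOO
After move 2 (U'): U=WWWW F=BBGG R=OORR B=GGBB L=RROO
After move 3 (U'): U=WWWW F=RRGG R=BBRR B=OOBB L=GGOO
After move 4 (R): R=RBRB U=WRWG F=RYGY D=YBYO B=WOWB
After move 5 (U): U=WWGR F=RBGY R=WORB B=GGWB L=RYOO
Query 1: F[1] = B
Query 2: D[2] = Y
Query 3: R[0] = W
Query 4: R[1] = O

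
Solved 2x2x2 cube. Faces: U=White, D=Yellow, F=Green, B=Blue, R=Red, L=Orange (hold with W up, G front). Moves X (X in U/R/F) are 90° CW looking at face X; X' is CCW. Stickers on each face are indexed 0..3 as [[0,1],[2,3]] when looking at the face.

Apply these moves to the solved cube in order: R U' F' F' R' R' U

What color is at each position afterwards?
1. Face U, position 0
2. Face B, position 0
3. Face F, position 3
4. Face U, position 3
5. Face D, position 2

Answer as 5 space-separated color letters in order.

Answer: B W R W Y

Derivation:
After move 1 (R): R=RRRR U=WGWG F=GYGY D=YBYB B=WBWB
After move 2 (U'): U=GGWW F=OOGY R=GYRR B=RRWB L=WBOO
After move 3 (F'): F=OYOG U=GGGR R=BYYR D=BOYB L=WWOW
After move 4 (F'): F=YGOO U=GGBY R=OYBR D=WWYB L=WROG
After move 5 (R'): R=YROB U=GWBR F=YGOY D=WGYO B=BRWB
After move 6 (R'): R=RBYO U=GWBB F=YWOR D=WGYY B=ORGB
After move 7 (U): U=BGBW F=RBOR R=ORYO B=WRGB L=YWOG
Query 1: U[0] = B
Query 2: B[0] = W
Query 3: F[3] = R
Query 4: U[3] = W
Query 5: D[2] = Y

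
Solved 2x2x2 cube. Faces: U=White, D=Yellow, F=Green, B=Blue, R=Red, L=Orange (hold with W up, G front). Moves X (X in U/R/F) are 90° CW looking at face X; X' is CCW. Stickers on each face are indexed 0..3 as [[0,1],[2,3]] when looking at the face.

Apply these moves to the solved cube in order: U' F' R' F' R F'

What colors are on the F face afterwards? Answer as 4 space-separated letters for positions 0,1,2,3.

After move 1 (U'): U=WWWW F=OOGG R=GGRR B=RRBB L=BBOO
After move 2 (F'): F=OGOG U=WWGR R=YGYR D=BOYY L=BWOW
After move 3 (R'): R=GRYY U=WBGR F=OWOR D=BGYG B=YROB
After move 4 (F'): F=WROO U=WBGY R=GRBY D=WWYG L=BROG
After move 5 (R): R=BGYR U=WRGO F=WWOG D=WOYY B=YRBB
After move 6 (F'): F=WGWO U=WRBY R=OGWR D=RGYY L=BOOG
Query: F face = WGWO

Answer: W G W O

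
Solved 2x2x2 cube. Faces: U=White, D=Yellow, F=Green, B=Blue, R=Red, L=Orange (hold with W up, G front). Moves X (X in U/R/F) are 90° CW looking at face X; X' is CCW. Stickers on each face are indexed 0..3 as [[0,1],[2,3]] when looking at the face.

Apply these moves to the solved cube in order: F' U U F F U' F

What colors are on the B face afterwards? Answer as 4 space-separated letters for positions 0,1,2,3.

After move 1 (F'): F=GGGG U=WWRR R=YRYR D=OOYY L=OWOW
After move 2 (U): U=RWRW F=YRGG R=BBYR B=OWBB L=GGOW
After move 3 (U): U=RRWW F=BBGG R=OWYR B=GGBB L=YROW
After move 4 (F): F=GBGB U=RRWR R=WWWR D=YOYY L=YOOO
After move 5 (F): F=GGBB U=RROO R=WWRR D=WWYY L=YYOO
After move 6 (U'): U=RORO F=YYBB R=GGRR B=WWBB L=GGOO
After move 7 (F): F=BYBY U=ROOG R=RGOR D=RGYY L=GWOW
Query: B face = WWBB

Answer: W W B B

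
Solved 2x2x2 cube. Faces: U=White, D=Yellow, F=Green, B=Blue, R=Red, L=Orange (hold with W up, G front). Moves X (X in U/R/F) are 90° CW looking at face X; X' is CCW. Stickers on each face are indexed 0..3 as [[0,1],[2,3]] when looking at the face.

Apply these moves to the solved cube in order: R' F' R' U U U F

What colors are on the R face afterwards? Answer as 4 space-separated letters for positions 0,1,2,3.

Answer: W B R Y

Derivation:
After move 1 (R'): R=RRRR U=WBWB F=GWGW D=YGYG B=YBYB
After move 2 (F'): F=WWGG U=WBRR R=GRYR D=OOYG L=OBOW
After move 3 (R'): R=RRGY U=WYRY F=WBGR D=OWYG B=GBOB
After move 4 (U): U=RWYY F=RRGR R=GBGY B=OBOB L=WBOW
After move 5 (U): U=YRYW F=GBGR R=OBGY B=WBOB L=RROW
After move 6 (U): U=YYWR F=OBGR R=WBGY B=RROB L=GBOW
After move 7 (F): F=GORB U=YYWB R=WBRY D=GWYG L=GOOW
Query: R face = WBRY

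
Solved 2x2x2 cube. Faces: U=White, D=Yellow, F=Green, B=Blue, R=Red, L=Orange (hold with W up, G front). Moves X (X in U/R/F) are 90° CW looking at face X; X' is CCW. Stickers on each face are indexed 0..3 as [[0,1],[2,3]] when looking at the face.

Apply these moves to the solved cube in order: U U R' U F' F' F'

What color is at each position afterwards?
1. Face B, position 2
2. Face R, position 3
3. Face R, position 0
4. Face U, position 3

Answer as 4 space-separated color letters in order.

After move 1 (U): U=WWWW F=RRGG R=BBRR B=OOBB L=GGOO
After move 2 (U): U=WWWW F=BBGG R=OORR B=GGBB L=RROO
After move 3 (R'): R=OROR U=WBWG F=BWGW D=YBYG B=YGYB
After move 4 (U): U=WWGB F=ORGW R=YGOR B=RRYB L=BWOO
After move 5 (F'): F=RWOG U=WWYO R=BGYR D=WOYG L=BBOG
After move 6 (F'): F=WGRO U=WWBY R=OGWR D=BGYG L=BOOY
After move 7 (F'): F=GOWR U=WWOW R=GGBR D=OYYG L=BYOB
Query 1: B[2] = Y
Query 2: R[3] = R
Query 3: R[0] = G
Query 4: U[3] = W

Answer: Y R G W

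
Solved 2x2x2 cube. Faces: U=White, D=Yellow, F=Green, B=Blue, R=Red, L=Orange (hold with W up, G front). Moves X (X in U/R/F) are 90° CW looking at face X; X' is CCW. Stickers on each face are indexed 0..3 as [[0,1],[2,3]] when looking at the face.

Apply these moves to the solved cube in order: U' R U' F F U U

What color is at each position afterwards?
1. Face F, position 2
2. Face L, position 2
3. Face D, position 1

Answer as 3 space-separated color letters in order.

Answer: B O W

Derivation:
After move 1 (U'): U=WWWW F=OOGG R=GGRR B=RRBB L=BBOO
After move 2 (R): R=RGRG U=WOWG F=OYGY D=YBYR B=WRWB
After move 3 (U'): U=OGWW F=BBGY R=OYRG B=RGWB L=WROO
After move 4 (F): F=GBYB U=OGOR R=WYWG D=ROYR L=WYOB
After move 5 (F): F=YGBB U=OGBY R=OYRG D=WWYR L=WROO
After move 6 (U): U=BOYG F=OYBB R=RGRG B=WRWB L=YGOO
After move 7 (U): U=YBGO F=RGBB R=WRRG B=YGWB L=OYOO
Query 1: F[2] = B
Query 2: L[2] = O
Query 3: D[1] = W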